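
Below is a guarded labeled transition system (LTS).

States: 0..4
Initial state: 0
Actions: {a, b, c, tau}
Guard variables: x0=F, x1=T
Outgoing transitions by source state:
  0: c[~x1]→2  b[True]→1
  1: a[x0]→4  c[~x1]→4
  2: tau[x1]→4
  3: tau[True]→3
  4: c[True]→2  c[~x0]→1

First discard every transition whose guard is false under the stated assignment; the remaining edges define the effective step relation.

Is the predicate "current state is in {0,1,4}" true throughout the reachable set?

Answer: INVARIANT HOLDS

Analysis:
Inv-set: {0,1,4}
R = {0,1}
  0: ok
  1: ok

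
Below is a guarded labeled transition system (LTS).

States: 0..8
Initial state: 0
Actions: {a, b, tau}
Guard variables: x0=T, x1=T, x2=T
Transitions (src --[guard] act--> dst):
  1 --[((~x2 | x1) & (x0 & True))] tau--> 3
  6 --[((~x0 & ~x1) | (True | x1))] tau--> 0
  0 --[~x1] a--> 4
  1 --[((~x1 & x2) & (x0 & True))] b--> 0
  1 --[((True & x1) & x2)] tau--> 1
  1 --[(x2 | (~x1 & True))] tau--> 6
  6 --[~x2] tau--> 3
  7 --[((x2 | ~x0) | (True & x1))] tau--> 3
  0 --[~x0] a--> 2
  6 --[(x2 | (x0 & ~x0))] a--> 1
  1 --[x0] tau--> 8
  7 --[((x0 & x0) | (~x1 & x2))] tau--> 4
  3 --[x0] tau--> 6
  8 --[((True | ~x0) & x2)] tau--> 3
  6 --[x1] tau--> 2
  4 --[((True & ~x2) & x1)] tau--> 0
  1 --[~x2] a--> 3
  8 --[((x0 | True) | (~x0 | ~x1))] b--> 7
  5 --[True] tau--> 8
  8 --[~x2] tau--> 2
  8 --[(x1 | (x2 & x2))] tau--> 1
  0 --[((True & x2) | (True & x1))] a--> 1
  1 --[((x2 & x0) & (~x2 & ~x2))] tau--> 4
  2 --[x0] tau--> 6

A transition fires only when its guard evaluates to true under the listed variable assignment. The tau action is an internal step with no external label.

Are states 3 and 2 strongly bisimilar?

Compute ~ classes (split until stable):
  P[0] = {{0,1,2,3,4,5,6,7,8}}
  P[1] = {{0},{1,2,3,5,7},{4},{6},{8}}
  P[2] = {{0},{1},{2,3},{4},{5},{6},{7},{8}}
Fixed point at round 3; 8 class(es).
[3]={2,3}  [2]={2,3}

Answer: BISIMILAR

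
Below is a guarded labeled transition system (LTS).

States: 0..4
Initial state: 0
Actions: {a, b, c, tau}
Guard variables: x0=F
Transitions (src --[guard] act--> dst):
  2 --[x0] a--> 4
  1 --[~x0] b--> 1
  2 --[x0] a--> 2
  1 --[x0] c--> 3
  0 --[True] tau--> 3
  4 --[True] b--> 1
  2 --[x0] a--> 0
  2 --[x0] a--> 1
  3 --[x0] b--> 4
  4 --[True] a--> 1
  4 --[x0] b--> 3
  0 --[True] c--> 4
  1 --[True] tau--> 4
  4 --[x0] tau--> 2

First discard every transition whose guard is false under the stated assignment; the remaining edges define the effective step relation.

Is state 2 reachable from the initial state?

Answer: UNREACHABLE

Trace:
6 transition(s) survive guard evaluation.
depth 0: {0}
depth 1: {3,4}  cumulative {0,3,4}
depth 2: {1}  cumulative {0,1,3,4}
Reach set: {0,1,3,4}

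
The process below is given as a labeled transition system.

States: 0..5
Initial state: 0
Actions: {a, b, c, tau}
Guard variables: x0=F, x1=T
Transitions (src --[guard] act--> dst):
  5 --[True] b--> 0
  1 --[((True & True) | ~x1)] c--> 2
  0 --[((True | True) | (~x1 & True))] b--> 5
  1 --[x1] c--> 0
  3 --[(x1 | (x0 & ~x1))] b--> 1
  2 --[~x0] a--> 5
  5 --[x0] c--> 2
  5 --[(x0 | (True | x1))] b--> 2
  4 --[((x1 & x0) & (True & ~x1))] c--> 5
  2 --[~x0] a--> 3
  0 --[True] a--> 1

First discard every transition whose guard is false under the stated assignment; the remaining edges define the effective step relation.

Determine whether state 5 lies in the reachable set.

Answer: REACHABLE

Trace:
After dropping false guards: 9 live edges.
Layer 0: {0}
Layer 1: {1,5}  cumulative {0,1,5}
Layer 2: {2}  cumulative {0,1,2,5}
Layer 3: {3}  cumulative {0,1,2,3,5}
R = {0,1,2,3,5}
witness 5: b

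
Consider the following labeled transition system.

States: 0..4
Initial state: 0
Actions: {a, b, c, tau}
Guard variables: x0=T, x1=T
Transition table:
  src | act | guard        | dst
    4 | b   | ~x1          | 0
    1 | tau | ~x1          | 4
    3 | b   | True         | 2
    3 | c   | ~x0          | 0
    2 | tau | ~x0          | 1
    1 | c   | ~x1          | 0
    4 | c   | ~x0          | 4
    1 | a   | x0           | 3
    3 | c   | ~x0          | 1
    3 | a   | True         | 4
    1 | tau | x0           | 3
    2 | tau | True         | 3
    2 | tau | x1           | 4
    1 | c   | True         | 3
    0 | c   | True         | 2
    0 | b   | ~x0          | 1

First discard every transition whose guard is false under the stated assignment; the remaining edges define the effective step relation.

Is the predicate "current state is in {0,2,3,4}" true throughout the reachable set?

Inv-set: {0,2,3,4}
Reach set: {0,2,3,4}
  0: ok
  2: ok
  3: ok
  4: ok

Answer: INVARIANT HOLDS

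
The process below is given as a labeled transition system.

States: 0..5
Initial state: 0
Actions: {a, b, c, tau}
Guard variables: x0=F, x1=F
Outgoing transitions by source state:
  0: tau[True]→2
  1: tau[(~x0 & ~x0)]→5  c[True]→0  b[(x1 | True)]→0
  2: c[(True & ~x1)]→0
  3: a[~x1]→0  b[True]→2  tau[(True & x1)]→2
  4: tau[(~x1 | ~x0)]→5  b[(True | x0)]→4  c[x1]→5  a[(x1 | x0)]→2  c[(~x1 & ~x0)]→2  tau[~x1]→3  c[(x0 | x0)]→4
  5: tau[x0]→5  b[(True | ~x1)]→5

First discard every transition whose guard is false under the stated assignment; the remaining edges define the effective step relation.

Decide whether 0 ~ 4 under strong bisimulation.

Answer: NOT BISIMILAR

Trace:
Compute ~ classes (split until stable):
  π0 = {{0,1,2,3,4,5}}
  π1 = {{0},{1,4},{2},{3},{5}}
  π2 = {{0},{1},{2},{3},{4},{5}}
Fixed point at round 3; 6 class(es).
[0]={0}  [4]={4}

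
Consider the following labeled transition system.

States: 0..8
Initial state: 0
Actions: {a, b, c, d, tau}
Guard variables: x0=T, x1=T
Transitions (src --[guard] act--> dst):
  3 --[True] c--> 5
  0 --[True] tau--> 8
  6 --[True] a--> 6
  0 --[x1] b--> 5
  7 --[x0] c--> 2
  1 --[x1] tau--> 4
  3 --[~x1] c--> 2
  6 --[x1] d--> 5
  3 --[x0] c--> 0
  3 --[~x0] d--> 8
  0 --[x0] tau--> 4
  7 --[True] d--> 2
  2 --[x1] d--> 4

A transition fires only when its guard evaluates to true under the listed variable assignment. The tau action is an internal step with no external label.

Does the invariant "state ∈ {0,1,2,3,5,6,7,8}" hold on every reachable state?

Inv-set: {0,1,2,3,5,6,7,8}
Reachable = {0,4,5,8}
  0: ok
  4: VIOLATES
  5: ok
  8: ok
witness against invariant: tau → 4

Answer: INVARIANT VIOLATED at state 4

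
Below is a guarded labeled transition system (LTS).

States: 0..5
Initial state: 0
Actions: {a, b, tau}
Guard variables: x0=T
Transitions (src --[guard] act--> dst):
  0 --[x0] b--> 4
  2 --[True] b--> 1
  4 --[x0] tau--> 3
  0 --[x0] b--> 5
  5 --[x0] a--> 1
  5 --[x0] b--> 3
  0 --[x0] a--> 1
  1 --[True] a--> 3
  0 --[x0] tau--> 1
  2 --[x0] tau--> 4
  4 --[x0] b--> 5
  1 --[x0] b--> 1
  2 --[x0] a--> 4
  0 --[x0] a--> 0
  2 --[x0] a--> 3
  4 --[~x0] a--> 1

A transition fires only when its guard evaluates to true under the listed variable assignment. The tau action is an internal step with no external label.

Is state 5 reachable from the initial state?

After dropping false guards: 15 live edges.
L0 = {0}
L1 = {1,4,5}  total {0,1,4,5}
L2 = {3}  total {0,1,3,4,5}
R = {0,1,3,4,5}
witness 5: b

Answer: REACHABLE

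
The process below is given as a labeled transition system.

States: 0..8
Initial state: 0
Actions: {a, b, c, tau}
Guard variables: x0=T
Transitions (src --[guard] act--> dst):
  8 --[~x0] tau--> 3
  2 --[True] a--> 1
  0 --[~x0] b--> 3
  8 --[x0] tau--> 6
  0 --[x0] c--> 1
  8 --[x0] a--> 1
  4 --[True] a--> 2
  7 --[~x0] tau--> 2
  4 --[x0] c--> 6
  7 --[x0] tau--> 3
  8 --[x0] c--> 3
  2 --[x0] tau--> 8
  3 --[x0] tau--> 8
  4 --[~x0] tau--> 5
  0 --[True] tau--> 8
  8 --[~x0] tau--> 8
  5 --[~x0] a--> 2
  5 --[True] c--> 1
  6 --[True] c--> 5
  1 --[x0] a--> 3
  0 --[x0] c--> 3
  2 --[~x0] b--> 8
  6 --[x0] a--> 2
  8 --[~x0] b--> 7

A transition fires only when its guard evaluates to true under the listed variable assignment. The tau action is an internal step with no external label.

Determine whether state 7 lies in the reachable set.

Answer: UNREACHABLE

Analysis:
16 transition(s) survive guard evaluation.
Layer 0: {0}
Layer 1: {1,3,8}  total {0,1,3,8}
Layer 2: {6}  total {0,1,3,6,8}
Layer 3: {2,5}  total {0,1,2,3,5,6,8}
R = {0,1,2,3,5,6,8}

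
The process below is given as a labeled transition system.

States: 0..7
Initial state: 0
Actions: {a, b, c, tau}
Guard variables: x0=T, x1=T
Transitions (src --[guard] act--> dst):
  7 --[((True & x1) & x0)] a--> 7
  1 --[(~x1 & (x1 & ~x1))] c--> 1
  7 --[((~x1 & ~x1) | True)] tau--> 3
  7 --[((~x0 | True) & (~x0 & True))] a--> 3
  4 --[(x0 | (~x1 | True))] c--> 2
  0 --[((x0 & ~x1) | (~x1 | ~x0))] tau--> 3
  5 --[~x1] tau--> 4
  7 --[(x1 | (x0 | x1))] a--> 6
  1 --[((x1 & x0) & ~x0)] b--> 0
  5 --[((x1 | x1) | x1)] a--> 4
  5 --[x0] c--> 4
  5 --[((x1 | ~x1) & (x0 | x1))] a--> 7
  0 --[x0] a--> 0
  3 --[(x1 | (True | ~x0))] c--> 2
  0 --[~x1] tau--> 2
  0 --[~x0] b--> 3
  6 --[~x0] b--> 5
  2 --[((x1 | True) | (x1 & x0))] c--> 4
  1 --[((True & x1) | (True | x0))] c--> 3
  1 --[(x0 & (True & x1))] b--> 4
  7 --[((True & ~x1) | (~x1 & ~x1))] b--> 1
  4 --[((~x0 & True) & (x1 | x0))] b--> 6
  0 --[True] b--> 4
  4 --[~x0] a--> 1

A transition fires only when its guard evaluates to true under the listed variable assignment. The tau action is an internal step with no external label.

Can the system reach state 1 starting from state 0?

After dropping false guards: 13 live edges.
depth 0: {0}
depth 1: {4}  now seen {0,4}
depth 2: {2}  now seen {0,2,4}
R = {0,2,4}

Answer: UNREACHABLE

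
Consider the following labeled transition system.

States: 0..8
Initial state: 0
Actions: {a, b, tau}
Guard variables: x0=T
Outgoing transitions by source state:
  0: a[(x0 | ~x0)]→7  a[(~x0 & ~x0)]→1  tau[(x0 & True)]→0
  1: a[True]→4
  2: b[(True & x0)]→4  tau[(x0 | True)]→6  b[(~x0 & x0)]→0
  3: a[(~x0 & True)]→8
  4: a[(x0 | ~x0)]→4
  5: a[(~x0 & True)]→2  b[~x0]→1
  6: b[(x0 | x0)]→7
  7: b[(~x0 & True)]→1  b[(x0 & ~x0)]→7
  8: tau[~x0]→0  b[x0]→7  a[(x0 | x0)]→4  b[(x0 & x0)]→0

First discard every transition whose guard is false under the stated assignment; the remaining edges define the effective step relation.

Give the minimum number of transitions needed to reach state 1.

Answer: UNREACHABLE

Analysis:
BFS to 1:
  Layer 0: {0}
  Layer 1: {7}
1 never appears.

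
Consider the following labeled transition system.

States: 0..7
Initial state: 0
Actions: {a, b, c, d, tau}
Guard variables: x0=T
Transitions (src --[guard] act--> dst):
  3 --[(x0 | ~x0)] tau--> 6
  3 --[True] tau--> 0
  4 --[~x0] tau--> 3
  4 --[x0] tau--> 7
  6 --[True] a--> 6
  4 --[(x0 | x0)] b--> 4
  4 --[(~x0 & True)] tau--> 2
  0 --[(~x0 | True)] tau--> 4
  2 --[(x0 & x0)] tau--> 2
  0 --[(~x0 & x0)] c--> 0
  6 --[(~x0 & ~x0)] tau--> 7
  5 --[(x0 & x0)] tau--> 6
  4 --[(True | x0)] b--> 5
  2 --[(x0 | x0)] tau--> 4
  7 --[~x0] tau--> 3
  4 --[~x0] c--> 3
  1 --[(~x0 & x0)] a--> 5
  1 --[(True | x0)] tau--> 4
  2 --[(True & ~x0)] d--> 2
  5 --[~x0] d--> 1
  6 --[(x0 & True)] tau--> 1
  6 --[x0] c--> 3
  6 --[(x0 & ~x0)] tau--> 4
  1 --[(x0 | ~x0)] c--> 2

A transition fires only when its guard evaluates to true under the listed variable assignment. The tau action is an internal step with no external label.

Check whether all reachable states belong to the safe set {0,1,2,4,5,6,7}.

Answer: INVARIANT VIOLATED at state 3

Working:
Safe = {0,1,2,4,5,6,7}
R = {0,1,2,3,4,5,6,7}
  0: ok
  1: ok
  2: ok
  3: outside
  4: ok
  5: ok
  6: ok
  7: ok
counterexample path to 3: tau·b·tau·c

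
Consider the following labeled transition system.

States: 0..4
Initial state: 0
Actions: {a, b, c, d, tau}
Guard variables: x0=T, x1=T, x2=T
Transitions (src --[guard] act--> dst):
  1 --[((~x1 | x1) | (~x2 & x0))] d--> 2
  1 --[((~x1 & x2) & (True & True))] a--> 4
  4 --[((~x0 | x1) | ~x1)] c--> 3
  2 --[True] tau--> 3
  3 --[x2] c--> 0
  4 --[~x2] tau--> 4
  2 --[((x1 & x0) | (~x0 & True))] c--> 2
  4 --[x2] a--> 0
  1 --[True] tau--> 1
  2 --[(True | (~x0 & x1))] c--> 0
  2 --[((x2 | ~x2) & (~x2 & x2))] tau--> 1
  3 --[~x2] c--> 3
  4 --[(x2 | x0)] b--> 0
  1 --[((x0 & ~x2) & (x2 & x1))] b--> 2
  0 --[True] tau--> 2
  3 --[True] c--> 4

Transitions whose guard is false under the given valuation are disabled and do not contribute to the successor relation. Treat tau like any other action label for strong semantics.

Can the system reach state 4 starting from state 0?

Answer: REACHABLE

Working:
Guard filter leaves 11 enabled edge(s).
Layer 0: {0}
Layer 1: {2}  total {0,2}
Layer 2: {3}  total {0,2,3}
Layer 3: {4}  total {0,2,3,4}
Reachable = {0,2,3,4}
trace reaching 4: tau·tau·c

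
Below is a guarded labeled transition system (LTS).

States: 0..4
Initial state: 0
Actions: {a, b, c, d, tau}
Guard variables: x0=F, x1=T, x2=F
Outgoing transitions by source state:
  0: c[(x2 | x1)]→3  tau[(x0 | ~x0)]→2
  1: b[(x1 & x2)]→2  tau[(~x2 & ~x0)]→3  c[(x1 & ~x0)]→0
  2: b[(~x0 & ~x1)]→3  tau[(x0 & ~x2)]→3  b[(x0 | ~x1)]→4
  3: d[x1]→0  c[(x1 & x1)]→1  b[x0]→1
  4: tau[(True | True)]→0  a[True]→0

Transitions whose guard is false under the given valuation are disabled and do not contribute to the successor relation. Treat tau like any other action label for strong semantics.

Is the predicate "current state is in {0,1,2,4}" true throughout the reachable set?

Answer: INVARIANT VIOLATED at state 3

Analysis:
Safe = {0,1,2,4}
R = {0,1,2,3}
  0: safe
  1: safe
  2: safe
  3: outside
counterexample path to 3: c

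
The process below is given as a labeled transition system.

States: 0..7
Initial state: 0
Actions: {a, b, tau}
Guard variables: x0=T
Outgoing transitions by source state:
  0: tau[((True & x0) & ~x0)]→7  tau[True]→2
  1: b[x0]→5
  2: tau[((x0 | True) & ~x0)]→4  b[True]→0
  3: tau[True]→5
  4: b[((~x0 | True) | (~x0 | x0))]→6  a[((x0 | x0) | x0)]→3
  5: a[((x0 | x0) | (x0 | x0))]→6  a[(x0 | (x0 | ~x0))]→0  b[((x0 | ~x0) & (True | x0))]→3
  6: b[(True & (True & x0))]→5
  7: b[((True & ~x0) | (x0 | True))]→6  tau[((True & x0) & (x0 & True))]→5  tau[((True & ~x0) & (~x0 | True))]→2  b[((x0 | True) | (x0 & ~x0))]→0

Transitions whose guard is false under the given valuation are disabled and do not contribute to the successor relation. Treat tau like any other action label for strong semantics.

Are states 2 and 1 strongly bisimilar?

Answer: NOT BISIMILAR

Analysis:
Bisimulation quotient by refinement:
  P[0] = {{0,1,2,3,4,5,6,7}}
  P[1] = {{0,3},{1,2,6},{4,5},{7}}
  P[2] = {{0},{1,6},{2},{3},{4},{5},{7}}
stable after 3 split(s): 7 block(s)
2∈{2}, 1∈{1,6}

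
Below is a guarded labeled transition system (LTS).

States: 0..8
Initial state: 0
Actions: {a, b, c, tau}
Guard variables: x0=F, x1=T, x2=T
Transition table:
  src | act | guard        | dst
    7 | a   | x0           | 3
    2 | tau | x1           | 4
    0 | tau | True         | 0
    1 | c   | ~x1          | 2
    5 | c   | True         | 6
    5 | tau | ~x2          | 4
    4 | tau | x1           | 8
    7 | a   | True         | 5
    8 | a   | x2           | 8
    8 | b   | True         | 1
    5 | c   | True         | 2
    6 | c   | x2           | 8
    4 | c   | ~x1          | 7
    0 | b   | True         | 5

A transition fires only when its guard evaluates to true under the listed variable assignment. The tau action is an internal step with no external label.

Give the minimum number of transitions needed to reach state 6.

Answer: 2

Trace:
Layered search for 6:
  Layer 0: {0}
  Layer 1: {5}
  Layer 2: {2,6}
6 enters at depth 2; path b·c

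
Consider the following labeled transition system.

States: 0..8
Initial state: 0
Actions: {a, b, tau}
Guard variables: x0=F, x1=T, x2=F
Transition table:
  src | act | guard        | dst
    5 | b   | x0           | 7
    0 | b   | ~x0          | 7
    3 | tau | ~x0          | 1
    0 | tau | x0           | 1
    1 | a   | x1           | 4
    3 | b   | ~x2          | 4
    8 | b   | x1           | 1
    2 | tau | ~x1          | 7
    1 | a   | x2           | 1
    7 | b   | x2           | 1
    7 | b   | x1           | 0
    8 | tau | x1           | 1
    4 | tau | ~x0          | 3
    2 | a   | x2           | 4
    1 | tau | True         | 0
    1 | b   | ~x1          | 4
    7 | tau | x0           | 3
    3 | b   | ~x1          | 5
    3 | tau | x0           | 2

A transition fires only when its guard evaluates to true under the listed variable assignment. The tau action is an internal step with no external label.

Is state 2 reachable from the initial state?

9 transition(s) survive guard evaluation.
Layer 0: {0}
Layer 1: {7}  cumulative {0,7}
R = {0,7}

Answer: UNREACHABLE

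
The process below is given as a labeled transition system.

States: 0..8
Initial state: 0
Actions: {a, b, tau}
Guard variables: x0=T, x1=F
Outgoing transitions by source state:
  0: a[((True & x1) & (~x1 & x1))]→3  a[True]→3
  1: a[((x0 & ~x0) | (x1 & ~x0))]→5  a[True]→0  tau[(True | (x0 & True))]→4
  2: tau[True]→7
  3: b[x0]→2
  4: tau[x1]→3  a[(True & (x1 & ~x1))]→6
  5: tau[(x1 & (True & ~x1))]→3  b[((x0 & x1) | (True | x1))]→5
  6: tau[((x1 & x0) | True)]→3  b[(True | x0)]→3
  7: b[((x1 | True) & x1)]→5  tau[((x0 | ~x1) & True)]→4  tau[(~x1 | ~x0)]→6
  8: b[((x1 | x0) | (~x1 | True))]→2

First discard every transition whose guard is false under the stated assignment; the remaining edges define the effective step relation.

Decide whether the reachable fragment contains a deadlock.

R = {0,2,3,4,6,7}
  0: a→3  [1 exit(s)]
  2: tau→7  [1 exit(s)]
  3: b→2  [1 exit(s)]
  4: ∅  [deadlock]
  6: b→3  tau→3  [2 exit(s)]
  7: tau→4  tau→6  [2 exit(s)]
Path to 4: a·b·tau·tau

Answer: DEADLOCK at state 4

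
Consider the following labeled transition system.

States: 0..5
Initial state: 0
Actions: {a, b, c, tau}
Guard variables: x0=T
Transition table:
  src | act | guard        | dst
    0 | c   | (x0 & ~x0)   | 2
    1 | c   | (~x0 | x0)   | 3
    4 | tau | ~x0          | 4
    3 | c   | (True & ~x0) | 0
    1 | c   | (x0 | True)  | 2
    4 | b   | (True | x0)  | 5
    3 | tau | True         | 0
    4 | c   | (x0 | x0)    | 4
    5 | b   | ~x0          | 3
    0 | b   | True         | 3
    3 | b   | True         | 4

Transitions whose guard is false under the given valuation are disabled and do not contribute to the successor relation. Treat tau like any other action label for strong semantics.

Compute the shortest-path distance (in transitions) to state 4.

Layered search for 4:
  depth 0: {0}
  depth 1: {3}
  depth 2: {4}
first hit 4 at d=2 via b·b

Answer: 2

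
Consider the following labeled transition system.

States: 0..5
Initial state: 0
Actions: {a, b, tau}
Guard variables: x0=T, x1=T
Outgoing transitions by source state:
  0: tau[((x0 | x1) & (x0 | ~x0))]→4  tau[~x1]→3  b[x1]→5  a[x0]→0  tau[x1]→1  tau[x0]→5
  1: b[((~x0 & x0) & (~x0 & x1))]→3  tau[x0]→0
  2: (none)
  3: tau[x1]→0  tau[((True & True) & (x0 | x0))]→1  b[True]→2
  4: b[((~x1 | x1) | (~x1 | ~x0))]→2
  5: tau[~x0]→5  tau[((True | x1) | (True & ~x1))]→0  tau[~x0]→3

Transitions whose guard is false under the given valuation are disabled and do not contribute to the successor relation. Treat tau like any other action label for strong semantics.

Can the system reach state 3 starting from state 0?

11 transition(s) survive guard evaluation.
Layer 0: {0}
Layer 1: {1,4,5}  cumulative {0,1,4,5}
Layer 2: {2}  cumulative {0,1,2,4,5}
Reachable = {0,1,2,4,5}

Answer: UNREACHABLE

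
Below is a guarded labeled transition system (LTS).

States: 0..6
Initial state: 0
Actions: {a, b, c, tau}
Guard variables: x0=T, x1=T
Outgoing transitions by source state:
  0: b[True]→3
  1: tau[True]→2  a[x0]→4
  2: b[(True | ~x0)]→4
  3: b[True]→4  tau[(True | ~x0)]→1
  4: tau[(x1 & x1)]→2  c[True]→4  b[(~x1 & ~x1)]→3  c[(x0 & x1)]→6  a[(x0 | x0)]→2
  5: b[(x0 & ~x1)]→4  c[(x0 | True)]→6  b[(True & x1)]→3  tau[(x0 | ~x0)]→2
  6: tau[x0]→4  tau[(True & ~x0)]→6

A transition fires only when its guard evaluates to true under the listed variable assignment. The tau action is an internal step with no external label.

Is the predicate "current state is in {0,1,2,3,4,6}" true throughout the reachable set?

Safe = {0,1,2,3,4,6}
Reach set: {0,1,2,3,4,6}
  0: safe
  1: safe
  2: safe
  3: safe
  4: safe
  6: safe

Answer: INVARIANT HOLDS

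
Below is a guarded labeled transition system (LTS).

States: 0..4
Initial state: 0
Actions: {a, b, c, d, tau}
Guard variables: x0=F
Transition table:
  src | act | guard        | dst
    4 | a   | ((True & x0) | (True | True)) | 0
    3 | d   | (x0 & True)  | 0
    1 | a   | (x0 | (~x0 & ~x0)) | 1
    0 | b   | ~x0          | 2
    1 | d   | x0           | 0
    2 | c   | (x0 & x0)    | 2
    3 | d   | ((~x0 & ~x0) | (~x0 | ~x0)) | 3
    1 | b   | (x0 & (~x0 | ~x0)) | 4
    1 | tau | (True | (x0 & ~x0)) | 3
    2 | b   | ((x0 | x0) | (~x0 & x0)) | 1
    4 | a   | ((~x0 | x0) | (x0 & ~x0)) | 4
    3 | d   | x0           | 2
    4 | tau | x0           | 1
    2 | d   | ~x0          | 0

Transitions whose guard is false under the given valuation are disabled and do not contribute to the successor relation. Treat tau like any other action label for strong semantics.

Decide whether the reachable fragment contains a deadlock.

Answer: DEADLOCK-FREE

Working:
R = {0,2}
  0: b→2  [1 exit(s)]
  2: d→0  [1 exit(s)]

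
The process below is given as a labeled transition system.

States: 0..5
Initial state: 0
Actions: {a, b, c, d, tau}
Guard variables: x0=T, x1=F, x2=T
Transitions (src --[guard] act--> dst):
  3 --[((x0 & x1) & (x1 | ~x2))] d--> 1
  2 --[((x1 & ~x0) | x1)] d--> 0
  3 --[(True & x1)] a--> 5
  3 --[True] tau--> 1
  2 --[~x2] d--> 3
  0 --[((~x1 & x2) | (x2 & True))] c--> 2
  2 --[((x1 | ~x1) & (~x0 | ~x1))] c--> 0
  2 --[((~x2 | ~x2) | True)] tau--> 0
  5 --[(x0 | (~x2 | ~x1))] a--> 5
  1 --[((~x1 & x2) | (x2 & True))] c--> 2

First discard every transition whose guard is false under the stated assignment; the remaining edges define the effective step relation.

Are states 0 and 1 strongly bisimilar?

Answer: BISIMILAR

Working:
Bisimulation quotient by refinement:
  P[0] = {{0,1,2,3,4,5}}
  P[1] = {{0,1},{2},{3},{4},{5}}
stable after 2 split(s): 5 block(s)
0∈{0,1}, 1∈{0,1}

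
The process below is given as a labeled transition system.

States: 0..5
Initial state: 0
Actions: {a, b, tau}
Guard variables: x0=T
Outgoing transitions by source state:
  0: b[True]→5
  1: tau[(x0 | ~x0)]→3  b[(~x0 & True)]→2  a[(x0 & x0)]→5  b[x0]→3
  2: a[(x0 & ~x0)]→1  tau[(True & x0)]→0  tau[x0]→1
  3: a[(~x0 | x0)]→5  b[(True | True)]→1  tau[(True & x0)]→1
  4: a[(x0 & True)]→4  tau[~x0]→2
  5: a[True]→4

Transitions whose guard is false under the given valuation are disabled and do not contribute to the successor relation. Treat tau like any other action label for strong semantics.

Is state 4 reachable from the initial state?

11 transition(s) survive guard evaluation.
depth 0: {0}
depth 1: {5}  total {0,5}
depth 2: {4}  total {0,4,5}
Reach set: {0,4,5}
trace reaching 4: b·a

Answer: REACHABLE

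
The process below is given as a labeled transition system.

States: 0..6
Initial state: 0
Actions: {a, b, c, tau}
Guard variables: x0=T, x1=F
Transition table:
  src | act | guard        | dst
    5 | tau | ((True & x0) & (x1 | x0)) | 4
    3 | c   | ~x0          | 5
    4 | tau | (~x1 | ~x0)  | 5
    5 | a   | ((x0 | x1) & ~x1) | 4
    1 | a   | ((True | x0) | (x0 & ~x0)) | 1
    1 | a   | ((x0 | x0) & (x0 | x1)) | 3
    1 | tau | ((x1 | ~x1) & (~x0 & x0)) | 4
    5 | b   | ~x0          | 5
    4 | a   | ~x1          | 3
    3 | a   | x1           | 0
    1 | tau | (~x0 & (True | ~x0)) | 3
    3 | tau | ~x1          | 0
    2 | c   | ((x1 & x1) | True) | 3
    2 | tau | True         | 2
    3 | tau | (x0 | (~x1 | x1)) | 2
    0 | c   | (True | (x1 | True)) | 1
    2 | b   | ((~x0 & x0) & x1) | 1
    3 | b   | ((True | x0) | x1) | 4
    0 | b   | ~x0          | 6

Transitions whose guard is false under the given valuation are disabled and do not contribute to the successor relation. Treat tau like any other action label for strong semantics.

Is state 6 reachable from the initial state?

12 transition(s) survive guard evaluation.
L0 = {0}
L1 = {1}  cumulative {0,1}
L2 = {3}  cumulative {0,1,3}
L3 = {2,4}  cumulative {0,1,2,3,4}
L4 = {5}  cumulative {0,1,2,3,4,5}
R = {0,1,2,3,4,5}

Answer: UNREACHABLE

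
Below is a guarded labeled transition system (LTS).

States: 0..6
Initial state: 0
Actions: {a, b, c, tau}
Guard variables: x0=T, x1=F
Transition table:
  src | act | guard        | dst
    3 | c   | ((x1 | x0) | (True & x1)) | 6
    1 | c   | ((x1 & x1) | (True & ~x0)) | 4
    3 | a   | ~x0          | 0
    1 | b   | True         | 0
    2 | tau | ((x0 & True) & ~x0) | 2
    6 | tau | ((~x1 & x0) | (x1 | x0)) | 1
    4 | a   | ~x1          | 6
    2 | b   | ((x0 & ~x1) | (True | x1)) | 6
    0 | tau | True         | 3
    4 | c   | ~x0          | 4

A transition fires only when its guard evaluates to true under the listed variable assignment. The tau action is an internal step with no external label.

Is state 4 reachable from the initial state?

Answer: UNREACHABLE

Analysis:
Guard filter leaves 6 enabled edge(s).
L0 = {0}
L1 = {3}  cumulative {0,3}
L2 = {6}  cumulative {0,3,6}
L3 = {1}  cumulative {0,1,3,6}
Reachable = {0,1,3,6}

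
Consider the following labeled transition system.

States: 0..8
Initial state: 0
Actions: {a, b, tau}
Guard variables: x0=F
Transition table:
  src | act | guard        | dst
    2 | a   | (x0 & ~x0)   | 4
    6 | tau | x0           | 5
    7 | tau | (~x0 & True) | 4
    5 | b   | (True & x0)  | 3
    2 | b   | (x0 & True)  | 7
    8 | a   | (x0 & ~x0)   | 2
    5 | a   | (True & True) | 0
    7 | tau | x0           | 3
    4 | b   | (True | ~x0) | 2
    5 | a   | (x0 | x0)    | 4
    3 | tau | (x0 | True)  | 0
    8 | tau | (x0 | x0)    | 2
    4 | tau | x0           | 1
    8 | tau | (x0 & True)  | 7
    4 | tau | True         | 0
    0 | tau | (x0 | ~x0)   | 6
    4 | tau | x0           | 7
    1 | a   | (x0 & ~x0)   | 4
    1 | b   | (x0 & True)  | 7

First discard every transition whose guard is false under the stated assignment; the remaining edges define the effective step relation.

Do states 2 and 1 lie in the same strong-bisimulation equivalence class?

Answer: BISIMILAR

Working:
Bisimulation quotient by refinement:
  π0 = {{0,1,2,3,4,5,6,7,8}}
  π1 = {{0,3,7},{1,2,6,8},{4},{5}}
  π2 = {{0},{1,2,6,8},{3},{4},{5},{7}}
6 equivalence class(es) (converged in 3)
class of 2: {1,2,6,8}; class of 1: {1,2,6,8}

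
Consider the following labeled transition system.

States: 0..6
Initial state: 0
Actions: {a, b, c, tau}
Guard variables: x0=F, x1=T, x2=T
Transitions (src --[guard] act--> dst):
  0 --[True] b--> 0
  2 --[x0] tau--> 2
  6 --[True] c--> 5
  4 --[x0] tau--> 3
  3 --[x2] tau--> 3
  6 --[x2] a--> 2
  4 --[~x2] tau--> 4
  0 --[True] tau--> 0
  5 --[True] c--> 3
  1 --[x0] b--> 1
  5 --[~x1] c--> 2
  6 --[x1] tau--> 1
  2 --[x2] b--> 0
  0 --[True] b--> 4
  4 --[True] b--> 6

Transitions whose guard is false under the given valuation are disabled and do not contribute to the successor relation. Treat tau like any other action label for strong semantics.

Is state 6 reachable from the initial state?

Answer: REACHABLE

Trace:
Guard filter leaves 10 enabled edge(s).
Layer 0: {0}
Layer 1: {4}  now seen {0,4}
Layer 2: {6}  now seen {0,4,6}
Layer 3: {1,2,5}  now seen {0,1,2,4,5,6}
Layer 4: {3}  now seen {0,1,2,3,4,5,6}
Reachable = {0,1,2,3,4,5,6}
trace reaching 6: b·b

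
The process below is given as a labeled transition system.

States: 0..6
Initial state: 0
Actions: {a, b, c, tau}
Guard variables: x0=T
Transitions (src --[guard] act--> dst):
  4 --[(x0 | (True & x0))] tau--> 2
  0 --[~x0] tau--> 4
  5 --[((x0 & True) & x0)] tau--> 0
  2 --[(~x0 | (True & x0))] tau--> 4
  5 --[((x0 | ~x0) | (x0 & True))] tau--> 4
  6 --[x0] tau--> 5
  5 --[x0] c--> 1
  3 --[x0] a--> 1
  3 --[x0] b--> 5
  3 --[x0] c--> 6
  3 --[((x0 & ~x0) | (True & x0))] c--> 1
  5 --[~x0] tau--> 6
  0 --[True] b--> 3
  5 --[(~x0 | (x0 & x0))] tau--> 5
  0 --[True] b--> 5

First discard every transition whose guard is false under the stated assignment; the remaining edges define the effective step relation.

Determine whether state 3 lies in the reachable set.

Guard filter leaves 13 enabled edge(s).
Layer 0: {0}
Layer 1: {3,5}  now seen {0,3,5}
Layer 2: {1,4,6}  now seen {0,1,3,4,5,6}
Layer 3: {2}  now seen {0,1,2,3,4,5,6}
R = {0,1,2,3,4,5,6}
trace reaching 3: b

Answer: REACHABLE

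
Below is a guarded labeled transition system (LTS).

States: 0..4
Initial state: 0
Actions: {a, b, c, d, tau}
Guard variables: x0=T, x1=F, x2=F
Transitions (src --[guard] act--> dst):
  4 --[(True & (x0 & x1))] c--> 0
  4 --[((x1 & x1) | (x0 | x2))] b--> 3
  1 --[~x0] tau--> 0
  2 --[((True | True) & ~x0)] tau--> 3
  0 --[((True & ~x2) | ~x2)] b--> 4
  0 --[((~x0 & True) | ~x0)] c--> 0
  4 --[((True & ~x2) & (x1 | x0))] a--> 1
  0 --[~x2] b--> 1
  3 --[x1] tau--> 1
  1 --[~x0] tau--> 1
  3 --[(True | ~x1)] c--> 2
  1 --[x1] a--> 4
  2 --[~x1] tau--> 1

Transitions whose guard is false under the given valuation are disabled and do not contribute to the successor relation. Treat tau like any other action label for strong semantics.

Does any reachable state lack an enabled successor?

Reach set: {0,1,2,3,4}
  0: b→1  b→4  [2 out]
  1: ∅  [no exit]
  2: tau→1  [1 out]
  3: c→2  [1 out]
  4: a→1  b→3  [2 out]
Path to 1: b

Answer: DEADLOCK at state 1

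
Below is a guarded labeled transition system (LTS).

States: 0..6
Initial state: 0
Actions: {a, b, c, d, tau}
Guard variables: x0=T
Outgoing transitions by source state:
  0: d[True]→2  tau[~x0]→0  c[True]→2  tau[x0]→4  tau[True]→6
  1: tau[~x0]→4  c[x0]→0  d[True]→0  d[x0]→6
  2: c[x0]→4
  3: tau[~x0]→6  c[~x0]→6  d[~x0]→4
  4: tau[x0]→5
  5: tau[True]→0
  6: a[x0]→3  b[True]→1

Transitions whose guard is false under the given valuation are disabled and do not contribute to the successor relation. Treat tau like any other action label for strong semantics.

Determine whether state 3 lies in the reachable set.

Answer: REACHABLE

Working:
After dropping false guards: 12 live edges.
depth 0: {0}
depth 1: {2,4,6}  cumulative {0,2,4,6}
depth 2: {1,3,5}  cumulative {0,1,2,3,4,5,6}
Reachable = {0,1,2,3,4,5,6}
witness 3: tau·a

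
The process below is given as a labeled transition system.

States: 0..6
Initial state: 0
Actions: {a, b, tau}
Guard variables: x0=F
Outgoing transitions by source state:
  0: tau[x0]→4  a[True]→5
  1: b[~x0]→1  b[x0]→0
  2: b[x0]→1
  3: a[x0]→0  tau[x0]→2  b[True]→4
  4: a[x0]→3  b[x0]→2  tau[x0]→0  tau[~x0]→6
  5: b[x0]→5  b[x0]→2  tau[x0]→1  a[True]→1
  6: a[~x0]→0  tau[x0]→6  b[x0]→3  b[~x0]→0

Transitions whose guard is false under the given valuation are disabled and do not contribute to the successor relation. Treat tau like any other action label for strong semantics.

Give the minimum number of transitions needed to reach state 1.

BFS to 1:
  L0 = {0}
  L1 = {5}
  L2 = {1}
1 enters at depth 2; path a·a

Answer: 2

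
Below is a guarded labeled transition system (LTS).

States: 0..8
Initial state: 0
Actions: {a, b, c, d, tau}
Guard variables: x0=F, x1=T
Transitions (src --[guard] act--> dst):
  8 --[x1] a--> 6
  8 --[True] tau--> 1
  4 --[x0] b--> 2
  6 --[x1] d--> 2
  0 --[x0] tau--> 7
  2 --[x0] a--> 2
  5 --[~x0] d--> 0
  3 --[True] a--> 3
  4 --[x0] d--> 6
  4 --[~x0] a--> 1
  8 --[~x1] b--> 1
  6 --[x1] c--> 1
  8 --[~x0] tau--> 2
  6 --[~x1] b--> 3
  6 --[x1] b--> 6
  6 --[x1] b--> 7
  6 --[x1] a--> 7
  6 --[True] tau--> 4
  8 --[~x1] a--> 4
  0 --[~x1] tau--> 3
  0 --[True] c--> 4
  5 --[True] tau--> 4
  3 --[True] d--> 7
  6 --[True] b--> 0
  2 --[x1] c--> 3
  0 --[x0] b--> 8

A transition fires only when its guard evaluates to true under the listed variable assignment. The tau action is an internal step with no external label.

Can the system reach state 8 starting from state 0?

After dropping false guards: 17 live edges.
Layer 0: {0}
Layer 1: {4}  cumulative {0,4}
Layer 2: {1}  cumulative {0,1,4}
Reachable = {0,1,4}

Answer: UNREACHABLE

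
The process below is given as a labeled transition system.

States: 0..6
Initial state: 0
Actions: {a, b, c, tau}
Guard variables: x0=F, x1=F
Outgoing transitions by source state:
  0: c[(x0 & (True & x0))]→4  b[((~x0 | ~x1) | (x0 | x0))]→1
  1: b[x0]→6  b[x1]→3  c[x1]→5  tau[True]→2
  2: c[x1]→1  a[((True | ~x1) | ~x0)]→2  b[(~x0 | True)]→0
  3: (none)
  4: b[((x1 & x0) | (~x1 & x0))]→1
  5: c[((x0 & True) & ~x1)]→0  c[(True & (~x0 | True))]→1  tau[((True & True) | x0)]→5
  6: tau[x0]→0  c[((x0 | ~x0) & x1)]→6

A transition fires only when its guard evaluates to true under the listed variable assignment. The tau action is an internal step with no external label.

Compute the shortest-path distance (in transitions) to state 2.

Layered search for 2:
  depth 0: {0}
  depth 1: {1}
  depth 2: {2}
depth(2)=2, e.g. b·tau

Answer: 2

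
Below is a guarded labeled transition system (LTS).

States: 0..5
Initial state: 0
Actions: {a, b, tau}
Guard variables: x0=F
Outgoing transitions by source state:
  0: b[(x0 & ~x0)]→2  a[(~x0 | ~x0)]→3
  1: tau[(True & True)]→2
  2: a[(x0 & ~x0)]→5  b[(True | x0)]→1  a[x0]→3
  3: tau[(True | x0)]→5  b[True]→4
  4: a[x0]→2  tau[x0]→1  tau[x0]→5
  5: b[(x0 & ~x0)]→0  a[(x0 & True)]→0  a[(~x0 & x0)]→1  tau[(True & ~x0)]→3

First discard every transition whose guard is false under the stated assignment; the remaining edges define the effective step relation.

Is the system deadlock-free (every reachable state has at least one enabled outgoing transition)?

R = {0,3,4,5}
  0: a→3  [1 out]
  3: b→4  tau→5  [2 out]
  4: ∅  [no exit]
  5: tau→3  [1 out]
trace reaching 4: a·b

Answer: DEADLOCK at state 4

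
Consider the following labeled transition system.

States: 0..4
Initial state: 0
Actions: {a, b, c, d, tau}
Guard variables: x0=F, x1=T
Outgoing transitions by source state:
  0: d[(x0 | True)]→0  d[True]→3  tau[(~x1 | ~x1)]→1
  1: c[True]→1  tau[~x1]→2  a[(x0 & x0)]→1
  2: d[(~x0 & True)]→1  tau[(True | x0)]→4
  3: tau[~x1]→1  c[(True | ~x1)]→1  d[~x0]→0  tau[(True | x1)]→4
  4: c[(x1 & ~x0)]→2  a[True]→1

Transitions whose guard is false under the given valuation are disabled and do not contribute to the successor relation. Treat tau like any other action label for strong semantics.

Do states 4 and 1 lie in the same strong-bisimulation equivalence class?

Answer: NOT BISIMILAR

Trace:
Compute ~ classes (split until stable):
  round 0: {{0,1,2,3,4}}
  round 1: {{0},{1},{2},{3},{4}}
Fixed point at round 2; 5 class(es).
[4]={4}  [1]={1}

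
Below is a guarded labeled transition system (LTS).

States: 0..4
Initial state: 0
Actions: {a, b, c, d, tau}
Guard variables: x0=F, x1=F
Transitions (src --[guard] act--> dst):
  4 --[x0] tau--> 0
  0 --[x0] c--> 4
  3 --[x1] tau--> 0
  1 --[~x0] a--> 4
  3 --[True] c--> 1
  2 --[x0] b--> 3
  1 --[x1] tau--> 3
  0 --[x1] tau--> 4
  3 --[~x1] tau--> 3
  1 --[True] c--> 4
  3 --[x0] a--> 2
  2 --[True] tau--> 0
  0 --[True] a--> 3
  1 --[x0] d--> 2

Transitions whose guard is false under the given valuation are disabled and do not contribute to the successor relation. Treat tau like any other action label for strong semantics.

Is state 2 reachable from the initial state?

Guard filter leaves 6 enabled edge(s).
Layer 0: {0}
Layer 1: {3}  total {0,3}
Layer 2: {1}  total {0,1,3}
Layer 3: {4}  total {0,1,3,4}
Reach set: {0,1,3,4}

Answer: UNREACHABLE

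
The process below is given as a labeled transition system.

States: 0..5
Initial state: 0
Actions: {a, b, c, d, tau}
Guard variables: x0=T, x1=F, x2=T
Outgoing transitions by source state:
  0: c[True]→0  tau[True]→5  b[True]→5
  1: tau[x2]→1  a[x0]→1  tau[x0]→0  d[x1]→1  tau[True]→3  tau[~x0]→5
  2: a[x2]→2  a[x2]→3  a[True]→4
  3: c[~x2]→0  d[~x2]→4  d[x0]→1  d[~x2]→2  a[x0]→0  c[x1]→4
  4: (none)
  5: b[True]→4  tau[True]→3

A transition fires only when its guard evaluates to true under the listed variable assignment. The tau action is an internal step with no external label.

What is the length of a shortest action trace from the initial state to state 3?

BFS to 3:
  depth 0: {0}
  depth 1: {5}
  depth 2: {3,4}
3 enters at depth 2; path b·tau

Answer: 2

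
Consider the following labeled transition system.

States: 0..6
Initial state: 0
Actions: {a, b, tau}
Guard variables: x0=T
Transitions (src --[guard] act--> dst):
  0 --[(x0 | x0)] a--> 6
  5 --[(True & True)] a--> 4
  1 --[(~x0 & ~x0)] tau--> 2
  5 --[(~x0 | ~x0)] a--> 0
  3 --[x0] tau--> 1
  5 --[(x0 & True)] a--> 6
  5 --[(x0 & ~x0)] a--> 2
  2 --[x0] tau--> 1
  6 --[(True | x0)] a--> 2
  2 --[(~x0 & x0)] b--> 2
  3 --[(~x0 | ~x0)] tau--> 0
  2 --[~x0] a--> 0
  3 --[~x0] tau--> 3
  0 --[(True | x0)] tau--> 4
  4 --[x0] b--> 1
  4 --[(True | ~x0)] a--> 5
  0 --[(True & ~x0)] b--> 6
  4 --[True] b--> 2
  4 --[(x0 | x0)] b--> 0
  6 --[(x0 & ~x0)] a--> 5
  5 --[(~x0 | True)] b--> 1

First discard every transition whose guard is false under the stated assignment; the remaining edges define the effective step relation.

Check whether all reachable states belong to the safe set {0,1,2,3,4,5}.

Safe = {0,1,2,3,4,5}
Reachable = {0,1,2,4,5,6}
  0: ✓
  1: ✓
  2: ✓
  4: ✓
  5: ✓
  6: VIOLATES
reach 6 via a — violates

Answer: INVARIANT VIOLATED at state 6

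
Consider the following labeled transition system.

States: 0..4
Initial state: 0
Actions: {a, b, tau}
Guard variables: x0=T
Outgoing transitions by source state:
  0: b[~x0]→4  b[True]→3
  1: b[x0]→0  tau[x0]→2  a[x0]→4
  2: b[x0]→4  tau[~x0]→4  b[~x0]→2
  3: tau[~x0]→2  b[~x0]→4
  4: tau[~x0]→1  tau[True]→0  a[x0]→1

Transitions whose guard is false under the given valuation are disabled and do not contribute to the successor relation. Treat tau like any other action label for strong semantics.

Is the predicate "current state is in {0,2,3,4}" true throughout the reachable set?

Answer: INVARIANT HOLDS

Trace:
Safe = {0,2,3,4}
Reachable = {0,3}
  0: safe
  3: safe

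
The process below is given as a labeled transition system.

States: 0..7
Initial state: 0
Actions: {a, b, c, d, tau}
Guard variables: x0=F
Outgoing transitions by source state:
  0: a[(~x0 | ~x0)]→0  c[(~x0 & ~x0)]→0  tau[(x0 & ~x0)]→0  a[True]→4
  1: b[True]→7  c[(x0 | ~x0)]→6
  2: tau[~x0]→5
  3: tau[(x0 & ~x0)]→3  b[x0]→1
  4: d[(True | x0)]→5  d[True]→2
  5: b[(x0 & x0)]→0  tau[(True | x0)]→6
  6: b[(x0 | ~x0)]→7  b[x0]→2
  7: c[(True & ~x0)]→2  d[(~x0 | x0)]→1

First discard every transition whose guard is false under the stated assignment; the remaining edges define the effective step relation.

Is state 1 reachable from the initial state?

Answer: REACHABLE

Working:
After dropping false guards: 12 live edges.
L0 = {0}
L1 = {4}  now seen {0,4}
L2 = {2,5}  now seen {0,2,4,5}
L3 = {6}  now seen {0,2,4,5,6}
L4 = {7}  now seen {0,2,4,5,6,7}
L5 = {1}  now seen {0,1,2,4,5,6,7}
Reachable = {0,1,2,4,5,6,7}
trace reaching 1: a·d·tau·b·d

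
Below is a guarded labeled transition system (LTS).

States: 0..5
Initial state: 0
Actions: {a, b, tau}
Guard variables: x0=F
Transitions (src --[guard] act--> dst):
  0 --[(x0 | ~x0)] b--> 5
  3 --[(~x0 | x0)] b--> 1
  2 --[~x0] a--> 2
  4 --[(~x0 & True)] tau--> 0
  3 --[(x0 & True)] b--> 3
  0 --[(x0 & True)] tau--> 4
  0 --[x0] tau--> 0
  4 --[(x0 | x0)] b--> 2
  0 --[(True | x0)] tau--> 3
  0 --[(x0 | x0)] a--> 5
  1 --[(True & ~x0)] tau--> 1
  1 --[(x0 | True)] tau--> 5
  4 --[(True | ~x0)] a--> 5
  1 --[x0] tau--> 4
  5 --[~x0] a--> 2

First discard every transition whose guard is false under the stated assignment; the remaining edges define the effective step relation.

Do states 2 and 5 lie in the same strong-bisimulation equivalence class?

Answer: BISIMILAR

Analysis:
Bisimulation quotient by refinement:
  round 0: {{0,1,2,3,4,5}}
  round 1: {{0},{1},{2,5},{3},{4}}
stable after 2 split(s): 5 block(s)
2∈{2,5}, 5∈{2,5}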